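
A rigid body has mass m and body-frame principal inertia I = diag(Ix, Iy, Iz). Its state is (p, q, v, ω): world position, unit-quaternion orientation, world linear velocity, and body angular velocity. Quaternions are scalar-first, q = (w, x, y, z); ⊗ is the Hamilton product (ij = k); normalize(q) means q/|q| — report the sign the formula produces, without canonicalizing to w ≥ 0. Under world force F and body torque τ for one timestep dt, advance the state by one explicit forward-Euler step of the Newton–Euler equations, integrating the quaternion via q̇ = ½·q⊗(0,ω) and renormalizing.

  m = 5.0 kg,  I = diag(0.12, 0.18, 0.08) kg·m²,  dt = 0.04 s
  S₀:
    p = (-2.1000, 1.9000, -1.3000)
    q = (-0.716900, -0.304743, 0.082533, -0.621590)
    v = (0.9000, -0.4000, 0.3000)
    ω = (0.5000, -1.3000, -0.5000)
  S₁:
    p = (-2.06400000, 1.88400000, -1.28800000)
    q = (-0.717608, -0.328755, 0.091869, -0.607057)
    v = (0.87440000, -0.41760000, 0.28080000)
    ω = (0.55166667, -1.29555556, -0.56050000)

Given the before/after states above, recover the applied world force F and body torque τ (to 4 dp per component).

F = (-3.2000, -2.2000, -2.4000)
τ = (0.0900, 0.0100, -0.1600)

Δω = ω₁−ω₀ = (0.05166667, 0.00444444, -0.06050000)
I·α + gyro = (0.0900, 0.0100, -0.1600)
Δv = v₁−v₀ = (-0.02560000, -0.01760000, -0.01920000)
applied force F = (-3.2000, -2.2000, -2.4000)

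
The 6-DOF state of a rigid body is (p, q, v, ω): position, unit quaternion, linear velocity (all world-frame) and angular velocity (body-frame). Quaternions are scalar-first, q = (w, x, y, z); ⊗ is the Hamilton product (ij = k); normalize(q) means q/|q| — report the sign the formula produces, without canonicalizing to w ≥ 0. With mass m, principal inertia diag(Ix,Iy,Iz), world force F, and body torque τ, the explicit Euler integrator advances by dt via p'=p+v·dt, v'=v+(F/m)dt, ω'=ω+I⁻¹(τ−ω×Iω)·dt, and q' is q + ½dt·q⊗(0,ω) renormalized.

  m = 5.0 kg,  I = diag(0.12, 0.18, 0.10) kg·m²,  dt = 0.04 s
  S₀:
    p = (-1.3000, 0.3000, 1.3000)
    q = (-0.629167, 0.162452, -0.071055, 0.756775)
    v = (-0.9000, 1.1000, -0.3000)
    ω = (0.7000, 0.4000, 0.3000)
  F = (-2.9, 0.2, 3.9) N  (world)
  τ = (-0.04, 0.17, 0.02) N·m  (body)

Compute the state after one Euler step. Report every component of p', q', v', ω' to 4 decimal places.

α = I⁻¹(τ − ω×Iω) = (-0.2533, 0.9211, 0.0320)
ω' = ω + α·dt = (0.6899, 0.4368, 0.3013)
2q̇ = q⊗(0,ω) = (-0.3123269, -0.7644434, 0.2293401, -0.0740308)
q' = normalize(q + ½dt·q⊗(0,ω)) = (-0.6353, 0.1471, -0.0665, 0.7552)
linear accel F/m = (-0.5800, 0.0400, 0.7800)
p' = p + v·dt = (-1.3360, 0.3440, 1.2880)
new velocity v' = (-0.9232, 1.1016, -0.2688)

p' = (-1.3360, 0.3440, 1.2880)
q' = (-0.6353, 0.1471, -0.0665, 0.7552)
v' = (-0.9232, 1.1016, -0.2688)
ω' = (0.6899, 0.4368, 0.3013)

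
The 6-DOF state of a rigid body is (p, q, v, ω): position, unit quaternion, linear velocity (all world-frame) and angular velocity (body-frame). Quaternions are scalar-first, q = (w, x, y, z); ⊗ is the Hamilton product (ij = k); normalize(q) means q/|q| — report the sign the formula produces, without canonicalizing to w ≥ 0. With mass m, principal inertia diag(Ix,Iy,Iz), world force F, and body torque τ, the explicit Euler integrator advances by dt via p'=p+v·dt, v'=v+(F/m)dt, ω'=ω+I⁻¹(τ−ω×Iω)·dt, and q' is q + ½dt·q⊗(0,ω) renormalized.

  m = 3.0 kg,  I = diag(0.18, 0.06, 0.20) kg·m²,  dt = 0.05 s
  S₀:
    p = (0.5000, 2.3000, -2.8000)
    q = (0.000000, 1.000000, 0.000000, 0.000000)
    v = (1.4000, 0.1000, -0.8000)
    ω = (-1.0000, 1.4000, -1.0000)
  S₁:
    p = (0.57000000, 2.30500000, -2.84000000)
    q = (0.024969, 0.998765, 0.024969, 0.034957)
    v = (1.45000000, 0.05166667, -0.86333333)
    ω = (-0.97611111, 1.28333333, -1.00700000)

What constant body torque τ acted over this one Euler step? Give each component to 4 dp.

rate change Δω = (0.02388889, -0.11666667, -0.00700000)
ω₀×(Iω₀) = (-0.1960, -0.0200, 0.1680)
applied torque τ = (-0.1100, -0.1600, 0.1400)

τ = (-0.1100, -0.1600, 0.1400)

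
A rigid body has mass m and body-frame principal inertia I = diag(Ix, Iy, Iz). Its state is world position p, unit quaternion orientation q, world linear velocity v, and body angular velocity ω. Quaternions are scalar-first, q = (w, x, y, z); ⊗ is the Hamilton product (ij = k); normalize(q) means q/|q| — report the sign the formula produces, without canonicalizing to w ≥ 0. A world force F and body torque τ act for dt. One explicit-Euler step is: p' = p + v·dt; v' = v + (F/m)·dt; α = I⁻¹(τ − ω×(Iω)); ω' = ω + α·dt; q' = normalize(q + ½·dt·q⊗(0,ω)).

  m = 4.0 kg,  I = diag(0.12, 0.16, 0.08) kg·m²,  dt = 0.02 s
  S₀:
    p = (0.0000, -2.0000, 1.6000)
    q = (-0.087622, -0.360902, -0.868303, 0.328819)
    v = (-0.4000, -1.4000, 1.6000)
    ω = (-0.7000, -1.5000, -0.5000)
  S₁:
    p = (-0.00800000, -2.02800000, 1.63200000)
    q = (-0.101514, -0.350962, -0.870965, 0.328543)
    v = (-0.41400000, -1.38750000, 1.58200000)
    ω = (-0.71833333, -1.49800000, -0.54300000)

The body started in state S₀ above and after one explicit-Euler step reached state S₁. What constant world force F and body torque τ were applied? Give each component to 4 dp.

velocity change Δv = (-0.01400000, 0.01250000, -0.01800000)
m·(v₁−v₀)/dt = (-2.8000, 2.5000, -3.6000)
rate change Δω = (-0.01833333, 0.00200000, -0.04300000)
I·α + gyro = (-0.1700, 0.0300, -0.1300)

F = (-2.8000, 2.5000, -3.6000)
τ = (-0.1700, 0.0300, -0.1300)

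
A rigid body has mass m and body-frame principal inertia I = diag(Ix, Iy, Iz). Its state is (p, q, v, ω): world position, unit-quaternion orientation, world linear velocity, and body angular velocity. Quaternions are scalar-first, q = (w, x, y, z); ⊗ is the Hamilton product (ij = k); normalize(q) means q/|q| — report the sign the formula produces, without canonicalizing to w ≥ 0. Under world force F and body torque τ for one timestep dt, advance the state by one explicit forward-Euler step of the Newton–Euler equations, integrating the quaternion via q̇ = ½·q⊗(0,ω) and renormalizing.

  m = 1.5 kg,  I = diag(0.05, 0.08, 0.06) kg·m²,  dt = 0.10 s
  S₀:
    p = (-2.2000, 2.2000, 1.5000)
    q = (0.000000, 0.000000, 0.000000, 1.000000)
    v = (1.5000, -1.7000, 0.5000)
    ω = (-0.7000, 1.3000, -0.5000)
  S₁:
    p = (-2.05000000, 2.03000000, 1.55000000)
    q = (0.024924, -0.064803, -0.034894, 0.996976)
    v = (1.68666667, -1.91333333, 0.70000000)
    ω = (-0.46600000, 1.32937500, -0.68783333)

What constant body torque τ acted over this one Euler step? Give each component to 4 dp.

τ = (0.1300, 0.0200, -0.1400)

ω₁ − ω₀ = (0.23400000, 0.02937500, -0.18783333)
I·α + gyro = (0.1300, 0.0200, -0.1400)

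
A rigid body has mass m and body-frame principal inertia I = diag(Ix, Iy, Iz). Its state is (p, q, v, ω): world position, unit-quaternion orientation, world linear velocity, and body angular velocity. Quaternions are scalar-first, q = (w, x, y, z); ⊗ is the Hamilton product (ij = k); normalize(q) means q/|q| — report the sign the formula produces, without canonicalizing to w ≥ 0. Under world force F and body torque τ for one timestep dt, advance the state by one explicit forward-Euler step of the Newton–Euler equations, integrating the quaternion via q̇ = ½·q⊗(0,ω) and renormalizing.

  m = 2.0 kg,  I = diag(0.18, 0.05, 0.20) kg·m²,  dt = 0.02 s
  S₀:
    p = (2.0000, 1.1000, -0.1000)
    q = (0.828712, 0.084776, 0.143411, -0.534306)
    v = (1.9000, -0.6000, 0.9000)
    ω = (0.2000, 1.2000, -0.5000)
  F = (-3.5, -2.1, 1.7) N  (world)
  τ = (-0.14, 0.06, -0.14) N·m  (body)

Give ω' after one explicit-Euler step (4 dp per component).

ω' = (0.1944, 1.2232, -0.5109)

angular accel α = (-0.2778, 1.1600, -0.5440)
ω + α·dt = (0.1944, 1.2232, -0.5109)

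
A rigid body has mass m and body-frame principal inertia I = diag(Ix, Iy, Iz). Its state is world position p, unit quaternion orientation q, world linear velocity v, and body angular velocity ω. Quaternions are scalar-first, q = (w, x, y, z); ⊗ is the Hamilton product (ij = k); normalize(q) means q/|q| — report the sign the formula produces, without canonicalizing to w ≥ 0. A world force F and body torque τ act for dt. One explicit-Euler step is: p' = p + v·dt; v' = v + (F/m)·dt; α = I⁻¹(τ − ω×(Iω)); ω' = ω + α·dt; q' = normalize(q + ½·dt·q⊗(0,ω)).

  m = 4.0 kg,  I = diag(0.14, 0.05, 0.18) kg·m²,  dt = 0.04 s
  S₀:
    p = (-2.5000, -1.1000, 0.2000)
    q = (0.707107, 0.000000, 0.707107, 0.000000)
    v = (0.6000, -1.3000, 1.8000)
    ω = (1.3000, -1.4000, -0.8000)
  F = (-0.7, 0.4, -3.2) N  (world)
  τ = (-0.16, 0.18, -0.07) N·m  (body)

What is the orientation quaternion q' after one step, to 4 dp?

Hamilton product q⊗(0,ω) = (0.9899498, 0.3535535, -0.9899498, -1.4849247)
updated quaternion q' = (0.7263, 0.0071, 0.6867, -0.0297)

q' = (0.7263, 0.0071, 0.6867, -0.0297)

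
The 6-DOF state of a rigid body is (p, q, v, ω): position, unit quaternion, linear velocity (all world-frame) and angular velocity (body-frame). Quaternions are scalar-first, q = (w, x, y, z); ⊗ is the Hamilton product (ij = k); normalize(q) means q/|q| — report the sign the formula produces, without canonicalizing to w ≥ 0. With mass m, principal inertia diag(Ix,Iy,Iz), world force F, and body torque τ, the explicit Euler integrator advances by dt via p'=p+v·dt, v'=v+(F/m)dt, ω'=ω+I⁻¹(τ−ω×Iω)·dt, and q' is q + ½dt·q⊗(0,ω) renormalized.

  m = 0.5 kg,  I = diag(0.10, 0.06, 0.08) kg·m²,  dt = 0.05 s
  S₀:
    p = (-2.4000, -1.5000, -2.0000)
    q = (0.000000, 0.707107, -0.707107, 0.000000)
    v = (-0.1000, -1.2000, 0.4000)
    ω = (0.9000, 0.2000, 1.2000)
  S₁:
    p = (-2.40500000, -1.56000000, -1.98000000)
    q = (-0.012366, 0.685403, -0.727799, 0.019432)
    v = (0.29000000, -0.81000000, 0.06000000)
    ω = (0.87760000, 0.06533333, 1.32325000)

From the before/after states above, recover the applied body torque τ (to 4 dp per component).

Δω = ω₁−ω₀ = (-0.02240000, -0.13466667, 0.12325000)
I·α + gyro = (-0.0400, -0.1400, 0.1900)

τ = (-0.0400, -0.1400, 0.1900)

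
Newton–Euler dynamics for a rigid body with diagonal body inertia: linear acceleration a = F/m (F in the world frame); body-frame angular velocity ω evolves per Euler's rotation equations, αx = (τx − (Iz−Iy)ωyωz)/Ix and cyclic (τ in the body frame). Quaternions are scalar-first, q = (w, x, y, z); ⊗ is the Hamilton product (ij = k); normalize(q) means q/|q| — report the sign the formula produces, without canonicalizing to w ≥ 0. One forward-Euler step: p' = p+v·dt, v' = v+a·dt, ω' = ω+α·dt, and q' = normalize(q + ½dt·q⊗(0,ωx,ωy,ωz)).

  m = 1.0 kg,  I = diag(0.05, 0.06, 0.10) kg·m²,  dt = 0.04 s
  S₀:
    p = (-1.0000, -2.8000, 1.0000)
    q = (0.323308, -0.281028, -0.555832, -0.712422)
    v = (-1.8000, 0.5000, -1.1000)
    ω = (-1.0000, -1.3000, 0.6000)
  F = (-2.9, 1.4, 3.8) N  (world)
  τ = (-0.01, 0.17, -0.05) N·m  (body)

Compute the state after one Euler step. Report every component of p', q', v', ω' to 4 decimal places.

p' = p + v·dt = (-1.0720, -2.7800, 0.9560)
v + (F/m)dt = (-1.9160, 0.5560, -0.9480)
precession coupling ω×(Iω) = (-0.0312, 0.0300, 0.0130)
α = I⁻¹(τ − ω×Iω) = (0.4240, 2.3333, -0.6300)
ω + α·dt = (-0.9830, -1.2067, 0.5748)
Hamilton product q⊗(0,ω) = (-0.5761564, -1.5829558, 0.4607384, 0.0034892)
q + ½dt·q⊗(0,ω), renormalized = (0.3116, -0.3125, -0.5463, -0.7119)

p' = (-1.0720, -2.7800, 0.9560)
q' = (0.3116, -0.3125, -0.5463, -0.7119)
v' = (-1.9160, 0.5560, -0.9480)
ω' = (-0.9830, -1.2067, 0.5748)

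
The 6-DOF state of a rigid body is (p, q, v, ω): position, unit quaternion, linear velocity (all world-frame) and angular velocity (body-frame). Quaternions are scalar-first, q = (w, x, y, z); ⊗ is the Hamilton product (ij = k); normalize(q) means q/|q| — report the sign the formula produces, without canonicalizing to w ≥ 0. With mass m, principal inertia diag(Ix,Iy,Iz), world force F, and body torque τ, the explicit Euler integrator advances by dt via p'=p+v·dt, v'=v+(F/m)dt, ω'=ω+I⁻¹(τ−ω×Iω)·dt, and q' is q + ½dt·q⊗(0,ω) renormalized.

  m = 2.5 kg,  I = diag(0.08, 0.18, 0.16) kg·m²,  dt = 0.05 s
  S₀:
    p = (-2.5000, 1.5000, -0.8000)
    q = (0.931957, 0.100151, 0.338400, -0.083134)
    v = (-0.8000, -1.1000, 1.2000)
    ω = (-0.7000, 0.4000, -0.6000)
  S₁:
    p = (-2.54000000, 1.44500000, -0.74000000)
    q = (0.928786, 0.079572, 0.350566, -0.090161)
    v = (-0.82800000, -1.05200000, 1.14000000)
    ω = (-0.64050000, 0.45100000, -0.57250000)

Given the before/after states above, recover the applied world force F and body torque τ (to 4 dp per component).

F = (-1.4000, 2.4000, -3.0000)
τ = (0.1000, 0.1500, 0.0600)

ω₁ − ω₀ = (0.05950000, 0.05100000, 0.02750000)
precession coupling = (0.0048, -0.0336, -0.0280)
applied torque τ = (0.1000, 0.1500, 0.0600)
v₁ − v₀ = (-0.02800000, 0.04800000, -0.06000000)
F = m·Δv/dt = (-1.4000, 2.4000, -3.0000)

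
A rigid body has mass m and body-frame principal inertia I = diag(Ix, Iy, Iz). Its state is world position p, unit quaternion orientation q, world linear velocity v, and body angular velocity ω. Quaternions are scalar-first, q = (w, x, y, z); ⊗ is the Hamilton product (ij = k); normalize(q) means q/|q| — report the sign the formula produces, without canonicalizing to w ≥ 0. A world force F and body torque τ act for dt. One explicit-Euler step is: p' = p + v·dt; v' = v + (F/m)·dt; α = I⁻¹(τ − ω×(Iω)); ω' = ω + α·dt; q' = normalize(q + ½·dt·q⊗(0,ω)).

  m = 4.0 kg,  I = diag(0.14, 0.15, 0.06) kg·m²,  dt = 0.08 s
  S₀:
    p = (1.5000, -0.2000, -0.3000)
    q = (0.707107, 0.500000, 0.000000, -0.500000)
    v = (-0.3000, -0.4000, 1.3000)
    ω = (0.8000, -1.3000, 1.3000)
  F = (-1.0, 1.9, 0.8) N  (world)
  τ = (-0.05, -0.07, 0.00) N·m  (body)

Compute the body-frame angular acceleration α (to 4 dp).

gyro term ω×Iω = (0.1521, 0.0832, -0.0104)
(τ − ω×Iω)/I = (-1.4436, -1.0213, 0.1733)

α = (-1.4436, -1.0213, 0.1733)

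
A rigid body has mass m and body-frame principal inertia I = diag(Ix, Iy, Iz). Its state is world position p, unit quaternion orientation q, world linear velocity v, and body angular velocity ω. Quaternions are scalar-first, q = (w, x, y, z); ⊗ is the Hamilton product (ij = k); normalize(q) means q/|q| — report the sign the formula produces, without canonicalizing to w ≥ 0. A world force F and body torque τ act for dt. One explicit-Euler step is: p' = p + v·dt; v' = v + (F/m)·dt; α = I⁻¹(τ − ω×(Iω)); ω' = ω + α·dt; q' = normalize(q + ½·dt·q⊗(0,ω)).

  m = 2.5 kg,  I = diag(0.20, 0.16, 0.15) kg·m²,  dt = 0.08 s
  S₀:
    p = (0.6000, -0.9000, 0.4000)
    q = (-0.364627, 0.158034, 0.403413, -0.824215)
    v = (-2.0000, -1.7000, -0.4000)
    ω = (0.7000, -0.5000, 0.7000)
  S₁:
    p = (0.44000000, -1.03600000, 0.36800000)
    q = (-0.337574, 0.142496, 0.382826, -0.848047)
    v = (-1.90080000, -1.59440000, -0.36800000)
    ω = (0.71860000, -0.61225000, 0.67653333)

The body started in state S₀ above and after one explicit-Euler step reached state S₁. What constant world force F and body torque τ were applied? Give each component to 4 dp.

v₁ − v₀ = (0.09920000, 0.10560000, 0.03200000)
applied force F = (3.1000, 3.3000, 1.0000)
Δω = ω₁−ω₀ = (0.01860000, -0.11225000, -0.02346667)
ω₀×(Iω₀) = (0.0035, 0.0245, 0.0140)
I·α + gyro = (0.0500, -0.2000, -0.0300)

F = (3.1000, 3.3000, 1.0000)
τ = (0.0500, -0.2000, -0.0300)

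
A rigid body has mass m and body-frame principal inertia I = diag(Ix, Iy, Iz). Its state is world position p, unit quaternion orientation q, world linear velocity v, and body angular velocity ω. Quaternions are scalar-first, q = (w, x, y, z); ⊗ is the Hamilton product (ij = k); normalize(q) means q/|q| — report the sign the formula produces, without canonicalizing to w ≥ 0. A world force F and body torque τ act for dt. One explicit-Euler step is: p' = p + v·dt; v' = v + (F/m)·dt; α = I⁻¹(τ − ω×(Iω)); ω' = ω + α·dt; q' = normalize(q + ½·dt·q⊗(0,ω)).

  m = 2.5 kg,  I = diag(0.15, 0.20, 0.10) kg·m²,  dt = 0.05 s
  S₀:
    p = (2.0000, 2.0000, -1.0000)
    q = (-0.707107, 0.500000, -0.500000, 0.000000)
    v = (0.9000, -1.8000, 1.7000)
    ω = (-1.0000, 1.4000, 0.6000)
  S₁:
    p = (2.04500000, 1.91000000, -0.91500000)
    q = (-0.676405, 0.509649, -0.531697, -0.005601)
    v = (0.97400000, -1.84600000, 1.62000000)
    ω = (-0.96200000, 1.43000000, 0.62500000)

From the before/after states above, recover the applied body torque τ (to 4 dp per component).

ω₁ − ω₀ = (0.03800000, 0.03000000, 0.02500000)
applied torque τ = (0.0300, 0.0900, -0.0200)

τ = (0.0300, 0.0900, -0.0200)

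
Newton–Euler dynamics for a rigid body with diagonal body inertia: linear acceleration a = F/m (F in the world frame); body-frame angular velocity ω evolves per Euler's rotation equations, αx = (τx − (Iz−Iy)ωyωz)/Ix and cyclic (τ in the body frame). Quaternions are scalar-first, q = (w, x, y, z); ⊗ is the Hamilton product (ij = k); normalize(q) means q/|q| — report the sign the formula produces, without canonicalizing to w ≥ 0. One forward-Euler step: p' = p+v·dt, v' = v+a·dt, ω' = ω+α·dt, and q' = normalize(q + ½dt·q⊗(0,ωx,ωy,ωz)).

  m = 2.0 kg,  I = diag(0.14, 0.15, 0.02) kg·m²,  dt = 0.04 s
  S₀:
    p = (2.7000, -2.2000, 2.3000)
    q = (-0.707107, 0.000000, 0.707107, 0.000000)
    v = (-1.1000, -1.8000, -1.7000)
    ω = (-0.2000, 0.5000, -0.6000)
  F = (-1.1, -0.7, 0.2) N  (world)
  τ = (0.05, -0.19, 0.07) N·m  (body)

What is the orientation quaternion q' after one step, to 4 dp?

q' = (-0.7141, -0.0057, 0.6999, 0.0113)

q⊗(0,ω) = (-0.3535535, -0.2828428, -0.3535535, 0.5656856)
q + ½dt·q⊗(0,ω), renormalized = (-0.7141, -0.0057, 0.6999, 0.0113)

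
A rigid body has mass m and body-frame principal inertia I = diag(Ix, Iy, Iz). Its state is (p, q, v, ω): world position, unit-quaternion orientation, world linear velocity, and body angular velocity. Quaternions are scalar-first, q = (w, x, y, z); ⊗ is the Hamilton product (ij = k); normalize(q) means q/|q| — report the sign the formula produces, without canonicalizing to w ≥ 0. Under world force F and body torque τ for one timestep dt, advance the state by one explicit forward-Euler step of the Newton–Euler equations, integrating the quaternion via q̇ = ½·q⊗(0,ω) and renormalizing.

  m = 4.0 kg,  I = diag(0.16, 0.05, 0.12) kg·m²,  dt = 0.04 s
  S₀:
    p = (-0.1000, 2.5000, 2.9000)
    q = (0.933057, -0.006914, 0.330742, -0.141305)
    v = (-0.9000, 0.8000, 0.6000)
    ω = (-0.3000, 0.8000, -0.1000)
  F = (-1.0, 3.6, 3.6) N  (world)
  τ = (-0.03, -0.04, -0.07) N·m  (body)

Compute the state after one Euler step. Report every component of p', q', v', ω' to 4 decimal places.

ω×(Iω) gyroscopic = (-0.0056, 0.0012, 0.0264)
α = I⁻¹(τ − ω×Iω) = (-0.1525, -0.8240, -0.8033)
ω' = ω + α·dt = (-0.3061, 0.7670, -0.1321)
q⊗(0,ω) = (-0.2807983, -0.1999473, 0.7881457, 0.0003857)
q + ½dt·q⊗(0,ω), renormalized = (0.9273, -0.0109, 0.3465, -0.1413)
linear accel F/m = (-0.2500, 0.9000, 0.9000)
p' = p + v·dt = (-0.1360, 2.5320, 2.9240)
v + (F/m)dt = (-0.9100, 0.8360, 0.6360)

p' = (-0.1360, 2.5320, 2.9240)
q' = (0.9273, -0.0109, 0.3465, -0.1413)
v' = (-0.9100, 0.8360, 0.6360)
ω' = (-0.3061, 0.7670, -0.1321)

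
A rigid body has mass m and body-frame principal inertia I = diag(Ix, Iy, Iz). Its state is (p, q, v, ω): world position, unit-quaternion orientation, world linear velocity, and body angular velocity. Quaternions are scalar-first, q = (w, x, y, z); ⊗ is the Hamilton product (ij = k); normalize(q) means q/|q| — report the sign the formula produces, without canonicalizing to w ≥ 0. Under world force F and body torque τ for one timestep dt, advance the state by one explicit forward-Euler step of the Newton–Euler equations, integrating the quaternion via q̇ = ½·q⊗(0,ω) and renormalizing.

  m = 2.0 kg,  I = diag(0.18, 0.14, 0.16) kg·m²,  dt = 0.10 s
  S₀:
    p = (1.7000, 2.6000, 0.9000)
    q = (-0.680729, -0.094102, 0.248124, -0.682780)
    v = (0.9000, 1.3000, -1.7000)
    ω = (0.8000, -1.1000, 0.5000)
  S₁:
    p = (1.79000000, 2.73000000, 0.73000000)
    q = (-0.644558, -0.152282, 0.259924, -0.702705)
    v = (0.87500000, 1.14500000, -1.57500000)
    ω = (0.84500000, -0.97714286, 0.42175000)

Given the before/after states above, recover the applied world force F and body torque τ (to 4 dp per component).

F = (-0.5000, -3.1000, 2.5000)
τ = (0.0700, 0.1800, -0.0900)

v₁ − v₀ = (-0.02500000, -0.15500000, 0.12500000)
applied force F = (-0.5000, -3.1000, 2.5000)
Δω = ω₁−ω₀ = (0.04500000, 0.12285714, -0.07825000)
gyro term ω₀×Iω₀ = (-0.0110, 0.0080, 0.0352)
I·α + gyro = (0.0700, 0.1800, -0.0900)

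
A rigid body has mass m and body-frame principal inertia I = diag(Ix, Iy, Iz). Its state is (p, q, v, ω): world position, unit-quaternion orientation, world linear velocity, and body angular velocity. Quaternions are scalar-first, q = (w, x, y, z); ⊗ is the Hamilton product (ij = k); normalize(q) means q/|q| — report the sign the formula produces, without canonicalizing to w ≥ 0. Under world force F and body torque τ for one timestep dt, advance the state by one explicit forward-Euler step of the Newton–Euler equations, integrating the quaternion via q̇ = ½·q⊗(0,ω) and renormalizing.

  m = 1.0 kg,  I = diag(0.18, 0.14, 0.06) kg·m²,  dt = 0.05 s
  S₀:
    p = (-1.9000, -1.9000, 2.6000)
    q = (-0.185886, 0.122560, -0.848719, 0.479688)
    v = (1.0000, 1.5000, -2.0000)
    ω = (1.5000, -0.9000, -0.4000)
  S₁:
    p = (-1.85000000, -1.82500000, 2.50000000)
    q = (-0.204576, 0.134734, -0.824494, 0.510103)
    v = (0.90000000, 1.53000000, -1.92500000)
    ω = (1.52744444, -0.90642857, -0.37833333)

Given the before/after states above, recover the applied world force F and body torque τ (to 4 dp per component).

ω₁ − ω₀ = (0.02744444, -0.00642857, 0.02166667)
gyro term ω₀×Iω₀ = (-0.0288, -0.0720, 0.0540)
applied torque τ = (0.0700, -0.0900, 0.0800)
velocity change Δv = (-0.10000000, 0.03000000, 0.07500000)
applied force F = (-2.0000, 0.6000, 1.5000)

F = (-2.0000, 0.6000, 1.5000)
τ = (0.0700, -0.0900, 0.0800)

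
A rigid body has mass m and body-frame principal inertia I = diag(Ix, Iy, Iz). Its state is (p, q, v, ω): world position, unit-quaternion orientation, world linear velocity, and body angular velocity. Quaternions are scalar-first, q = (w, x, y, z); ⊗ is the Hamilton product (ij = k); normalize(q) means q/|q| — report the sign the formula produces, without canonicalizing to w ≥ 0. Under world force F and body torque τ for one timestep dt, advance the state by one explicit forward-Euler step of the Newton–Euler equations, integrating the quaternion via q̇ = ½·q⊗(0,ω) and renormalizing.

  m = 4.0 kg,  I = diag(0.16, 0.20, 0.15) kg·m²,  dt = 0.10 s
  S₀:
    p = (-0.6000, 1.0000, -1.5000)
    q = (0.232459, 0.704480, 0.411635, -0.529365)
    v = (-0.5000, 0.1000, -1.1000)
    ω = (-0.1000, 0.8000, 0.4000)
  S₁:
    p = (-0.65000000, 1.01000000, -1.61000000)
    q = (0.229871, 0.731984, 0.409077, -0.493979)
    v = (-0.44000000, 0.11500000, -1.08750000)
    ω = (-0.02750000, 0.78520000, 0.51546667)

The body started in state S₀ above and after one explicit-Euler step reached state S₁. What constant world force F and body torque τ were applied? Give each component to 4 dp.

ω₁ − ω₀ = (0.07250000, -0.01480000, 0.11546667)
gyro term ω₀×Iω₀ = (-0.0160, -0.0004, -0.0032)
I·α + gyro = (0.1000, -0.0300, 0.1700)
Δv = v₁−v₀ = (0.06000000, 0.01500000, 0.01250000)
F = m·Δv/dt = (2.4000, 0.6000, 0.5000)

F = (2.4000, 0.6000, 0.5000)
τ = (0.1000, -0.0300, 0.1700)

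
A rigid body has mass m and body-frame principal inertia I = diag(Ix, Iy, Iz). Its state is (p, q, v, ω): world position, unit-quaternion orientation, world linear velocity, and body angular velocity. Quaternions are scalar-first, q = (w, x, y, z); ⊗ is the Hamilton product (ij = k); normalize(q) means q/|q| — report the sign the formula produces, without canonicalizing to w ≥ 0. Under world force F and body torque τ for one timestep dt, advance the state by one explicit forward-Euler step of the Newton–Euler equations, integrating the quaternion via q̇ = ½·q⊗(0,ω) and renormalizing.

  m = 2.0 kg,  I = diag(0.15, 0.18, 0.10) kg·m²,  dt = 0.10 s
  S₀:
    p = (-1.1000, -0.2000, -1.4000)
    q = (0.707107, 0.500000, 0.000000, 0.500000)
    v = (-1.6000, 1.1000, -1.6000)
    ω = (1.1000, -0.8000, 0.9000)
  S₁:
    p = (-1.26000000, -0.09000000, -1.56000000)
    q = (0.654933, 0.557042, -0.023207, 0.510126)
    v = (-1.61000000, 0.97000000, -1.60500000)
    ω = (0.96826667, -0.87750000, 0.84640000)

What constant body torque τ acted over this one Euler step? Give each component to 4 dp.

ω₁ − ω₀ = (-0.13173333, -0.07750000, -0.05360000)
applied torque τ = (-0.1400, -0.0900, -0.0800)

τ = (-0.1400, -0.0900, -0.0800)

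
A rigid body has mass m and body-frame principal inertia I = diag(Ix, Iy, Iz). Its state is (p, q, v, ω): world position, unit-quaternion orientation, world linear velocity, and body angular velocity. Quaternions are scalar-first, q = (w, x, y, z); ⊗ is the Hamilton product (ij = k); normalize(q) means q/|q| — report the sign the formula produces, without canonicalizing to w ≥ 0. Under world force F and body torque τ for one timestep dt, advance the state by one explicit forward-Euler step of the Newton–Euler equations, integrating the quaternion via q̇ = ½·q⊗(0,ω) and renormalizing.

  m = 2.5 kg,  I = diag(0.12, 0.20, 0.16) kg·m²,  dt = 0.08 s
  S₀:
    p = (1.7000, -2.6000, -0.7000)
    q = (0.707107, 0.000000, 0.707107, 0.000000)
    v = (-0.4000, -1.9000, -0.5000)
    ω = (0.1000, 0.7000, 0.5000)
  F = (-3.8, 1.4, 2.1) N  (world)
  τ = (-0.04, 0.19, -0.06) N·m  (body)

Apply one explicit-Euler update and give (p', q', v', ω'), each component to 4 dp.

gyro term ω×Iω = (-0.0140, -0.0020, 0.0056)
α = I⁻¹(τ − ω×Iω) = (-0.2167, 0.9600, -0.4100)
new body rate ω' = (0.0827, 0.7768, 0.4672)
2q̇ = q⊗(0,ω) = (-0.4949749, 0.4242642, 0.4949749, 0.2828428)
updated quaternion q' = (0.6869, 0.0170, 0.7265, 0.0113)
a = F/m = (-1.5200, 0.5600, 0.8400)
new position p' = (1.6680, -2.7520, -0.7400)
v' = v + a·dt = (-0.5216, -1.8552, -0.4328)

p' = (1.6680, -2.7520, -0.7400)
q' = (0.6869, 0.0170, 0.7265, 0.0113)
v' = (-0.5216, -1.8552, -0.4328)
ω' = (0.0827, 0.7768, 0.4672)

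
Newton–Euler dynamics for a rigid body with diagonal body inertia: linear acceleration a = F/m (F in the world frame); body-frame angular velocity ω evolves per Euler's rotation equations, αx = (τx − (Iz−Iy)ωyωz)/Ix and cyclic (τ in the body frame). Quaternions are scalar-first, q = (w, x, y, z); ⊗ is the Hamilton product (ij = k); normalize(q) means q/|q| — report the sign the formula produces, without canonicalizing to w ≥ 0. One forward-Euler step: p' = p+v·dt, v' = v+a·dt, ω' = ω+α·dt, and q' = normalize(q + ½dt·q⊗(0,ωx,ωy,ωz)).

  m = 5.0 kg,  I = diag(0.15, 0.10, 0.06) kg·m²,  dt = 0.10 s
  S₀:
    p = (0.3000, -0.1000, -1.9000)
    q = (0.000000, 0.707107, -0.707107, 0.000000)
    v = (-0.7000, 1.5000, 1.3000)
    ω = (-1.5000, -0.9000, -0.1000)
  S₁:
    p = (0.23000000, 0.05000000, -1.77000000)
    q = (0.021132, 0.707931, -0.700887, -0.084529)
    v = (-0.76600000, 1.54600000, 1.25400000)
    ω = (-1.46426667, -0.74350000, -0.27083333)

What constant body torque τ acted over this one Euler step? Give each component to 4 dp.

τ = (0.0500, 0.1700, -0.1700)

ω₁ − ω₀ = (0.03573333, 0.15650000, -0.17083333)
gyro term ω₀×Iω₀ = (-0.0036, 0.0135, -0.0675)
I·α + gyro = (0.0500, 0.1700, -0.1700)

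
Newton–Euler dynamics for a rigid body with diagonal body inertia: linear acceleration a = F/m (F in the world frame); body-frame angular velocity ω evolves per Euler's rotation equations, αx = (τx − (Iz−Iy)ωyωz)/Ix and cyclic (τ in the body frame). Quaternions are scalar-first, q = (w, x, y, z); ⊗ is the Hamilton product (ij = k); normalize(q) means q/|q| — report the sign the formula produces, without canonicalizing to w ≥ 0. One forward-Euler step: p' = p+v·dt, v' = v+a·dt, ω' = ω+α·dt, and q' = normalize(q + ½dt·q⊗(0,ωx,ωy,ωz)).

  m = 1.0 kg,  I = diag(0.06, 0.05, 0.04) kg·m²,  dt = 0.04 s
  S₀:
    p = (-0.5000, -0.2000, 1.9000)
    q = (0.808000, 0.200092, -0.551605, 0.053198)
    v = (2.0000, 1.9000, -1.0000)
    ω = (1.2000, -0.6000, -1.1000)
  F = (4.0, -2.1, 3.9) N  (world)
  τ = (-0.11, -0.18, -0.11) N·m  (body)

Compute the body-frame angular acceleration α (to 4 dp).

ω×(Iω) gyroscopic = (-0.0066, -0.0264, 0.0072)
α = I⁻¹(τ − ω×Iω) = (-1.7233, -3.0720, -2.9300)

α = (-1.7233, -3.0720, -2.9300)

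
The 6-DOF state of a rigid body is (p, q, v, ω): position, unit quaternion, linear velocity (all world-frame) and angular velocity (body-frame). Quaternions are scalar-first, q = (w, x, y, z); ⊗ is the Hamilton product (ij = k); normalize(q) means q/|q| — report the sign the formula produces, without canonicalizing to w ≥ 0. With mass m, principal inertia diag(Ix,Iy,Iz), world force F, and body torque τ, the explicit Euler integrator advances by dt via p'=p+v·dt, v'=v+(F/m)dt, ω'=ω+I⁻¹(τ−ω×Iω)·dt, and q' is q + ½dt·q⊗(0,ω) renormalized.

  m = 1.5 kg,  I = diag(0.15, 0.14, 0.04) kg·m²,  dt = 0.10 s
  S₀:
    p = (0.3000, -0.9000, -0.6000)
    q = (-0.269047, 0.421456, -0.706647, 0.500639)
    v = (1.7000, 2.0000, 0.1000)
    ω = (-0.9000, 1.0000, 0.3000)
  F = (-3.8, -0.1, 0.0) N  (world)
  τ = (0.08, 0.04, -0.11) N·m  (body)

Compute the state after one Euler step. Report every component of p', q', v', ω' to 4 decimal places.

p' = (0.4700, -0.7000, -0.5900)
q' = (-0.2217, 0.3970, -0.7472, 0.4847)
v' = (1.4467, 1.9933, 0.1000)
ω' = (-0.8267, 1.0498, 0.0025)

gyro term ω×Iω = (-0.0300, -0.0297, 0.0090)
(τ − ω×Iω)/I = (0.7333, 0.4979, -2.9750)
ω + α·dt = (-0.8267, 1.0498, 0.0025)
q⊗(0,ω) = (0.9357657, -0.4704908, -0.8460589, -0.2952404)
q + ½dt·q⊗(0,ω), renormalized = (-0.2217, 0.3970, -0.7472, 0.4847)
linear accel F/m = (-2.5333, -0.0667, 0.0000)
new position p' = (0.4700, -0.7000, -0.5900)
v' = v + a·dt = (1.4467, 1.9933, 0.1000)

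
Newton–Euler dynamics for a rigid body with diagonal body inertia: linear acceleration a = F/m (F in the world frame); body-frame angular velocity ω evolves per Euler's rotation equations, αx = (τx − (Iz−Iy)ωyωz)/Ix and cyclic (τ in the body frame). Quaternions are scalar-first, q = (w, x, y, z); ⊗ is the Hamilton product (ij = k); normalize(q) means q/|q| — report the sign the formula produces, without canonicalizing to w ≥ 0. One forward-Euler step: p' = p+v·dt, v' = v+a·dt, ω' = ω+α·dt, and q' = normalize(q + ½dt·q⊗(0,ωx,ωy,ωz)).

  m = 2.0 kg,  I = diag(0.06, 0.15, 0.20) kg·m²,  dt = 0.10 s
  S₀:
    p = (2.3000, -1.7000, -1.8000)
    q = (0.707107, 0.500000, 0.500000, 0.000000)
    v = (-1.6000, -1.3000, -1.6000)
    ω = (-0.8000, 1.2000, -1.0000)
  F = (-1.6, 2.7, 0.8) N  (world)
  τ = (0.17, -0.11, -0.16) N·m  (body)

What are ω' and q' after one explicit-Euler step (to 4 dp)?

ω' = (-0.4167, 1.2013, -1.0368)
q' = (0.6944, 0.4450, 0.5653, 0.0146)

(τ − ω×Iω)/I = (3.8333, 0.0133, -0.3680)
ω' = ω + α·dt = (-0.4167, 1.2013, -1.0368)
Hamilton product q⊗(0,ω) = (-0.2000000, -1.0656856, 1.3485284, 0.2928930)
q' = normalize(q + ½dt·q⊗(0,ω)) = (0.6944, 0.4450, 0.5653, 0.0146)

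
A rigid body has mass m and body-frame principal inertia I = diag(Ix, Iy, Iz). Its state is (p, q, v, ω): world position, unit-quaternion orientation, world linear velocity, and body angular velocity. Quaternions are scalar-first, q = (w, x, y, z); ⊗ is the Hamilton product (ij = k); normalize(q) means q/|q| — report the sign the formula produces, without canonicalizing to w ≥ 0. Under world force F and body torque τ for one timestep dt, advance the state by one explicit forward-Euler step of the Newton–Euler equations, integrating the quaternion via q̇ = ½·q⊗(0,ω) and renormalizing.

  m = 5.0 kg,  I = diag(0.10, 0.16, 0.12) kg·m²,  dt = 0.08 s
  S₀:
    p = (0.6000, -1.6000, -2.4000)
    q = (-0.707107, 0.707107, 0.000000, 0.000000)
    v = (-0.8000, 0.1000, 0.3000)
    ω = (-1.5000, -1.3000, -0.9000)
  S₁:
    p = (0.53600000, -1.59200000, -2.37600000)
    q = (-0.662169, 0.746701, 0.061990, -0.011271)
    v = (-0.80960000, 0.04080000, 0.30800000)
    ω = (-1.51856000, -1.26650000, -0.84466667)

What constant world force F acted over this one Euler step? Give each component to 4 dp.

v₁ − v₀ = (-0.00960000, -0.05920000, 0.00800000)
applied force F = (-0.6000, -3.7000, 0.5000)

F = (-0.6000, -3.7000, 0.5000)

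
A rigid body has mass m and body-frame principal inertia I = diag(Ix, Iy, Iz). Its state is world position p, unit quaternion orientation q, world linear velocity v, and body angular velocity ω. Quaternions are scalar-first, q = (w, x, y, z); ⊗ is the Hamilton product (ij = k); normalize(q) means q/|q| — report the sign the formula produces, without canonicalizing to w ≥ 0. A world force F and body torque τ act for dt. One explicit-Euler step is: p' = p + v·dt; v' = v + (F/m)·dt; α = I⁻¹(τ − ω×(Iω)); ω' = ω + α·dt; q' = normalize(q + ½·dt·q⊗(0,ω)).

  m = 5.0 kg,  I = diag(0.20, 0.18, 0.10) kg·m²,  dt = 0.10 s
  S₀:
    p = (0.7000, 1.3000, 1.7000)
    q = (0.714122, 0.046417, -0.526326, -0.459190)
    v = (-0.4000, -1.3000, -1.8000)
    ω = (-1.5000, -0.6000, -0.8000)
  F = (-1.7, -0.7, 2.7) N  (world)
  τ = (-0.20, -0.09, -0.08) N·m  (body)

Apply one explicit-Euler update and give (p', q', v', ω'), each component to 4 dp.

a = F/m = (-0.3400, -0.1400, 0.5400)
p + v·dt = (0.6600, 1.1700, 1.5200)
new velocity v' = (-0.4340, -1.3140, -1.7460)
ω×(Iω) gyroscopic = (-0.0384, 0.1200, -0.0180)
angular accel α = (-0.8080, -1.1667, -0.6200)
ω + α·dt = (-1.5808, -0.7167, -0.8620)
q⊗(0,ω) = (-0.6135221, -0.9256362, 0.2974454, -1.3886368)
q + ½dt·q⊗(0,ω), renormalized = (0.6807, 0.0001, -0.5094, -0.5265)

p' = (0.6600, 1.1700, 1.5200)
q' = (0.6807, 0.0001, -0.5094, -0.5265)
v' = (-0.4340, -1.3140, -1.7460)
ω' = (-1.5808, -0.7167, -0.8620)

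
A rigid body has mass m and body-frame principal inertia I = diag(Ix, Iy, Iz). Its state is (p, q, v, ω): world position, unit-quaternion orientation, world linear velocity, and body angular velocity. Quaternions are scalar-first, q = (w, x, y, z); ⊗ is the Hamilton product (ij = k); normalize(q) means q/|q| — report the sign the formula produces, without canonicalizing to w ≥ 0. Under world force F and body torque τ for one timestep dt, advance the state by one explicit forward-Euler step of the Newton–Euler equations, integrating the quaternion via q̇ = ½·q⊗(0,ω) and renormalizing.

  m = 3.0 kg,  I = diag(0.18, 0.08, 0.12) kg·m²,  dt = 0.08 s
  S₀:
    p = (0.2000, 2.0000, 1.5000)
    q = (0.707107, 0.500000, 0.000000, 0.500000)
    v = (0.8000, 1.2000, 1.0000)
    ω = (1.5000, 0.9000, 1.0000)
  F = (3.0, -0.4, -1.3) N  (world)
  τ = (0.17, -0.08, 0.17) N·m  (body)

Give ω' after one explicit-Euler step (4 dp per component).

precession coupling ω×(Iω) = (0.0360, 0.0900, -0.1350)
(τ − ω×Iω)/I = (0.7444, -2.1250, 2.5417)
ω' = ω + α·dt = (1.5596, 0.7300, 1.2033)

ω' = (1.5596, 0.7300, 1.2033)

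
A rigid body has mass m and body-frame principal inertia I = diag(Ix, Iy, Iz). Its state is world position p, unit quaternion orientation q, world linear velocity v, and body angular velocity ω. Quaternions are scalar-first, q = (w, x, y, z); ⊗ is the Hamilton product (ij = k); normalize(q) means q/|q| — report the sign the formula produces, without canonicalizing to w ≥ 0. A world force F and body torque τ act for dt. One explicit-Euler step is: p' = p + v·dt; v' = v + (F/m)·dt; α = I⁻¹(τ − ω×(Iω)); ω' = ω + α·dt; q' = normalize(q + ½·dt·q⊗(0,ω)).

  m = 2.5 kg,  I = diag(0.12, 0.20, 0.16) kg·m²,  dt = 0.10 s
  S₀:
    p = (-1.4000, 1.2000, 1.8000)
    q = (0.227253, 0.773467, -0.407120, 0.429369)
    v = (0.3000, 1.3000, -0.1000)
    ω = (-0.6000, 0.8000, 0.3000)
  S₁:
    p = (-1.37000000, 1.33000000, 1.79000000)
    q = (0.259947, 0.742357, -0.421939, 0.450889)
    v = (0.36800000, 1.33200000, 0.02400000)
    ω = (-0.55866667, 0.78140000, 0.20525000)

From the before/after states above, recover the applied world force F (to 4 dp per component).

F = (1.7000, 0.8000, 3.1000)

v₁ − v₀ = (0.06800000, 0.03200000, 0.12400000)
m·(v₁−v₀)/dt = (1.7000, 0.8000, 3.1000)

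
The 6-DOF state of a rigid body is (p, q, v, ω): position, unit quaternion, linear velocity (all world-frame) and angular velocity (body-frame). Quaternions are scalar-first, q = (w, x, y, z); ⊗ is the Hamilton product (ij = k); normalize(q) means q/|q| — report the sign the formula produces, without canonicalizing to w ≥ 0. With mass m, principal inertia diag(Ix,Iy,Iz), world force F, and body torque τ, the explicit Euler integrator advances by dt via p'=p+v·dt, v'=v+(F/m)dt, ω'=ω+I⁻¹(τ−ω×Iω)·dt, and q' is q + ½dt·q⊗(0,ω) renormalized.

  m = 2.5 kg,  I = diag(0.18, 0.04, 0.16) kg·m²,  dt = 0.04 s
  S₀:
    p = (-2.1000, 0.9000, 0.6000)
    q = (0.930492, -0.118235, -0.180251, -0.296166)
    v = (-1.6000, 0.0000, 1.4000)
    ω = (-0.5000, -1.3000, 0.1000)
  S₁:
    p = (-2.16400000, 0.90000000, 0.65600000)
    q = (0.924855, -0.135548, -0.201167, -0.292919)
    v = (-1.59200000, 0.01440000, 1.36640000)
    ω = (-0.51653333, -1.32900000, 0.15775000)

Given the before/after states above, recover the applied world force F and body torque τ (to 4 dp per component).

Δv = v₁−v₀ = (0.00800000, 0.01440000, -0.03360000)
applied force F = (0.5000, 0.9000, -2.1000)
rate change Δω = (-0.01653333, -0.02900000, 0.05775000)
gyro term ω₀×Iω₀ = (-0.0156, -0.0010, -0.0910)
I·α + gyro = (-0.0900, -0.0300, 0.1400)

F = (0.5000, 0.9000, -2.1000)
τ = (-0.0900, -0.0300, 0.1400)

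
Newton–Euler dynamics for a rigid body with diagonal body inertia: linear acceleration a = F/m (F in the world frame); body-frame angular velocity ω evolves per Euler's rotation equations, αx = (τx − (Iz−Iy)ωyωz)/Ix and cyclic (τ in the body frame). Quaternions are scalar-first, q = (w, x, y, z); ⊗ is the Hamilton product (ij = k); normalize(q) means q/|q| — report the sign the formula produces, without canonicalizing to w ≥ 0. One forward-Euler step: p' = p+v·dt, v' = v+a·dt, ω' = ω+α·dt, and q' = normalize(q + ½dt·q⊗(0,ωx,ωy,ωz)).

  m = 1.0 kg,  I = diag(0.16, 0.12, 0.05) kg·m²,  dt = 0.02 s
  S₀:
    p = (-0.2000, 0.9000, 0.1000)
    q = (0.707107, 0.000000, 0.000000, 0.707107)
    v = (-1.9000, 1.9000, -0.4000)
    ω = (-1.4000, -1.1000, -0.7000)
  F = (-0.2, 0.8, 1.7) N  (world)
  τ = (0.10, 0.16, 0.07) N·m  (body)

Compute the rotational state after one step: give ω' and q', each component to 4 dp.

(τ − ω×Iω)/I = (0.9619, 0.4350, 2.6320)
ω' = ω + α·dt = (-1.3808, -1.0913, -0.6474)
q⊗(0,ω) = (0.4949749, -0.2121321, -1.7677675, -0.4949749)
q' = normalize(q + ½dt·q⊗(0,ω)) = (0.7119, -0.0021, -0.0177, 0.7020)

ω' = (-1.3808, -1.0913, -0.6474)
q' = (0.7119, -0.0021, -0.0177, 0.7020)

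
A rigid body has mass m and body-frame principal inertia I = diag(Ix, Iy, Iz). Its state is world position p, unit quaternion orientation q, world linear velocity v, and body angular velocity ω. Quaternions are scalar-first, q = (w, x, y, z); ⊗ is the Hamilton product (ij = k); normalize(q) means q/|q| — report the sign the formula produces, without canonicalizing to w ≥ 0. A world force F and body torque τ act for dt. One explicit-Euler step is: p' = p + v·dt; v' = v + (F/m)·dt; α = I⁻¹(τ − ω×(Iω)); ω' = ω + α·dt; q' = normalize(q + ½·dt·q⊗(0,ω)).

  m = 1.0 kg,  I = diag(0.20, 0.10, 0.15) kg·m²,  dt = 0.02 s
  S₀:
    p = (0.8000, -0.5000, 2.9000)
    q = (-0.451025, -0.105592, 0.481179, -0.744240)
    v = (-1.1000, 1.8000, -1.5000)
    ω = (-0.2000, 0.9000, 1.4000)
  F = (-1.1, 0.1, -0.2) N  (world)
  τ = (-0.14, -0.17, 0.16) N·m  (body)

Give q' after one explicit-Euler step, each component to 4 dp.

q' = (-0.4451, -0.0912, 0.4800, -0.7504)

2q̇ = q⊗(0,ω) = (0.5877565, 1.4336716, -0.1092457, -0.6302320)
updated quaternion q' = (-0.4451, -0.0912, 0.4800, -0.7504)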